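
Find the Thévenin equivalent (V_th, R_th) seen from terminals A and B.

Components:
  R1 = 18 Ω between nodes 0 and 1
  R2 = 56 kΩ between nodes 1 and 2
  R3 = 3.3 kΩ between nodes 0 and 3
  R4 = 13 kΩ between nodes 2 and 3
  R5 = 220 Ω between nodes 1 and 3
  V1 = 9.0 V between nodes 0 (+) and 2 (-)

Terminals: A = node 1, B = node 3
Step 1 — V_th is the open-circuit voltage V_A - V_B (nothing connected across the terminals).
Nodal analysis, taking node 2 as the 0 V reference.
Source V1 fixes V_0 = 9 V.
KCL at each unknown node (sum of currents leaving = 0; resistances in Ω):
  Node 1: (V_1 - 9)/18 + (V_1 - 0)/56000 + (V_1 - V_3)/220 = 0
  Node 3: (V_3 - 9)/3300 + (V_3 - 0)/13000 + (V_3 - V_1)/220 = 0
Collecting terms (coefficients in siemens):
  0.06012·V_1 - 0.004545·V_3 = 0.5
  0.004925·V_3 - 0.004545·V_1 = 0.002727
Determinant D = (0.06012)(0.004925) - (-0.004545)(-0.004545) = 0.0002754
V_1 = [(0.5)(0.004925) - (-0.004545)(0.002727)]/D = 8.986 V
V_3 = [(0.06012)(0.002727) - (0.5)(-0.004545)]/D = 8.846 V
V_th = V_1 - V_3 = 8.986 - 8.846 = 0.1395 V
Step 2 — R_th: zero the source — replace V1 by a short circuit (node 2 merges into node 0) — and find the resistance seen between A (node 1) and B (node 3).
Reduce the network between node 1 (A) and node 3 (B) by series/parallel combination:
  Rp1 = R1 ‖ R2 (parallel, both between nodes 0 and 1) = 1/(1/18 + 1/56000) = 17.99 Ω
  Rp2 = R3 ‖ R4 (parallel, both between nodes 0 and 3) = 1/(1/3300 + 1/13000) = 2632 Ω
  Rs1 = Rp1 + Rp2 (series, joined only at node 0) = 17.99 + 2632 = 2650 Ω
  Rp3 = R5 ‖ Rs1 (parallel, both between nodes 1 and 3) = 1/(1/220 + 1/2650) = 203.1 Ω
R_th = 203.1 Ω

Final answer: V_th = 0.1395 V, R_th = 203.1 Ω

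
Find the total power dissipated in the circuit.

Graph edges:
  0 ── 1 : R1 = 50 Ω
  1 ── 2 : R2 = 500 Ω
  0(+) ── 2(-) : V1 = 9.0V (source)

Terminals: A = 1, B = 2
Nodal analysis, taking node 2 as the 0 V reference.
Source V1 fixes V_0 = 9 V.
KCL at each unknown node (sum of currents leaving = 0; resistances in Ω):
  Node 1: (V_1 - 9)/50 + (V_1 - 0)/500 = 0
Collecting terms: 0.022 × V_1 = 0.18  =>  V_1 = 8.182 V
Power in each resistor, P = (ΔV)²/R:
  P_R1 = (9 - 8.182)²/50 = 0.01339 W
  P_R2 = (8.182 - 0)²/500 = 0.1339 W
P_total = P_R1 + P_R2 = 0.1473 W

Final answer: 0.1473 W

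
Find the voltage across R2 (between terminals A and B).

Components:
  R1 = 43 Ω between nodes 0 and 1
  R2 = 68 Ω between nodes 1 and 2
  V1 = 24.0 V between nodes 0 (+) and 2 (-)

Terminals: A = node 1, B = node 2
R1 and R2 are in series across V1 (node 0 → node 1 → node 2), and the output A–B is taken across R2, so this is a voltage divider.
Series current: I = V1/(R1 + R2) = 24/(43 + 68) = 24/111 = 0.2162 A
V_R2 = I × R2 = V1 × R2/(R1 + R2) = 24 × 68/111 = 14.7 V

Final answer: 14.7 V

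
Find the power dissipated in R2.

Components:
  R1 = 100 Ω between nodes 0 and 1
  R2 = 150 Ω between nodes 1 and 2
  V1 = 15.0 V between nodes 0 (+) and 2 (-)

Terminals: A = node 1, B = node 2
Nodal analysis, taking node 2 as the 0 V reference.
Source V1 fixes V_0 = 15 V.
KCL at each unknown node (sum of currents leaving = 0; resistances in Ω):
  Node 1: (V_1 - 15)/100 + (V_1 - 0)/150 = 0
Collecting terms: 0.01667 × V_1 = 0.15  =>  V_1 = 9 V
I_R2 = (V_1 - V_2)/R2 = (9 - 0)/150 = 0.06 A
P_R2 = I_R2² × R2 = (0.06)² × 150 = 0.54 W

Final answer: 0.54 W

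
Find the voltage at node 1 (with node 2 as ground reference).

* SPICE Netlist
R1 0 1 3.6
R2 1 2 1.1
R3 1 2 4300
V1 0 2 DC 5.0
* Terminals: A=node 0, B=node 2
Nodal analysis, taking node 2 as the 0 V reference.
Source V1 fixes V_0 = 5 V.
KCL at each unknown node (sum of currents leaving = 0; resistances in Ω):
  Node 1: (V_1 - 5)/3.6 + (V_1 - 0)/1.1 + (V_1 - 0)/4300 = 0
Collecting terms: 1.187 × V_1 = 1.389  =>  V_1 = 1.17 V
The requested potential is V_1 = 1.17 V.

Final answer: V_1 = 1.17 V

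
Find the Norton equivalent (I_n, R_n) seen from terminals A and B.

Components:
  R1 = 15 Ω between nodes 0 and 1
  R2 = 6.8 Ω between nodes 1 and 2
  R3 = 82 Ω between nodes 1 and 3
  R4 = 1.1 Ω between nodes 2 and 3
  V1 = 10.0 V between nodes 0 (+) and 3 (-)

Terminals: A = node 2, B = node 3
Find the Thévenin equivalent first; then I_n = V_th/R_th and R_n = R_th.
Step 1 — V_th is the open-circuit voltage V_A - V_B (nothing connected across the terminals).
Nodal analysis, taking node 3 as the 0 V reference.
Source V1 fixes V_0 = 10 V.
KCL at each unknown node (sum of currents leaving = 0; resistances in Ω):
  Node 1: (V_1 - 10)/15 + (V_1 - V_2)/6.8 + (V_1 - 0)/82 = 0
  Node 2: (V_2 - V_1)/6.8 + (V_2 - 0)/1.1 = 0
Collecting terms (coefficients in siemens):
  0.2259·V_1 - 0.1471·V_2 = 0.6667
  1.056·V_2 - 0.1471·V_1 = 0
Determinant D = (0.2259)(1.056) - (-0.1471)(-0.1471) = 0.217
V_1 = [(0.6667)(1.056) - (-0.1471)(0)]/D = 3.245 V
V_2 = [(0.2259)(0) - (0.6667)(-0.1471)]/D = 0.4518 V
V_th = V_2 - V_3 = 0.4518 - 0 = 0.4518 V
Step 2 — R_th: zero the source — replace V1 by a short circuit (node 3 merges into node 0) — and find the resistance seen between A (node 2) and B (node 0).
Reduce the network between node 2 (A) and node 0 (B) by series/parallel combination:
  Rp1 = R1 ‖ R3 (parallel, both between nodes 0 and 1) = 1/(1/15 + 1/82) = 12.68 Ω
  Rs1 = R2 + Rp1 (series, joined only at node 1) = 6.8 + 12.68 = 19.48 Ω
  Rp2 = R4 ‖ Rs1 (parallel, both between nodes 0 and 2) = 1/(1/1.1 + 1/19.48) = 1.041 Ω
R_th = 1.041 Ω
I_n = V_th/R_th = 0.4518/1.041 = 0.434 A, and R_n = R_th = 1.041 Ω

Final answer: I_n = 0.434 A, R_n = 1.041 Ω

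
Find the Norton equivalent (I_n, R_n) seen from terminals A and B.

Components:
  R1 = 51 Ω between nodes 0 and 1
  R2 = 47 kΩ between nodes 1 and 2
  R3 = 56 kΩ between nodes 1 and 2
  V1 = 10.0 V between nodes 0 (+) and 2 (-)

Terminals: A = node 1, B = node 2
Find the Thévenin equivalent first; then I_n = V_th/R_th and R_n = R_th.
Step 1 — V_th is the open-circuit voltage V_A - V_B (nothing connected across the terminals).
Nodal analysis, taking node 2 as the 0 V reference.
Source V1 fixes V_0 = 10 V.
KCL at each unknown node (sum of currents leaving = 0; resistances in Ω):
  Node 1: (V_1 - 10)/51 + (V_1 - 0)/47000 + (V_1 - 0)/56000 = 0
Collecting terms: 0.01965 × V_1 = 0.1961  =>  V_1 = 9.98 V
V_th = V_1 - V_2 = 9.98 - 0 = 9.98 V
Step 2 — R_th: zero the source — replace V1 by a short circuit (node 2 merges into node 0) — and find the resistance seen between A (node 1) and B (node 0).
Reduce the network between node 1 (A) and node 0 (B) by series/parallel combination:
  Rp1 = R1 ‖ R2 ‖ R3 (parallel, all between nodes 0 and 1) = 1/(1/51 + 1/47000 + 1/56000) = 50.9 Ω
R_th = 50.9 Ω
I_n = V_th/R_th = 9.98/50.9 = 0.1961 A, and R_n = R_th = 50.9 Ω

Final answer: I_n = 0.1961 A, R_n = 50.9 Ω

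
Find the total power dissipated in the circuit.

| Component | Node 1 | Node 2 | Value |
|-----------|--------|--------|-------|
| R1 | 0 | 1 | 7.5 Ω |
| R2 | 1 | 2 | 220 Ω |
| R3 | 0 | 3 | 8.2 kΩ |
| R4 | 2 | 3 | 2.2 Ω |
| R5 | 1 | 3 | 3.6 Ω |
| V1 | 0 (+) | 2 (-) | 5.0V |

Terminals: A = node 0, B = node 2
Nodal analysis, taking node 2 as the 0 V reference.
Source V1 fixes V_0 = 5 V.
KCL at each unknown node (sum of currents leaving = 0; resistances in Ω):
  Node 1: (V_1 - 5)/7.5 + (V_1 - 0)/220 + (V_1 - V_3)/3.6 = 0
  Node 3: (V_3 - 5)/8200 + (V_3 - 0)/2.2 + (V_3 - V_1)/3.6 = 0
Collecting terms (coefficients in siemens):
  0.4157·V_1 - 0.2778·V_3 = 0.6667
  0.7324·V_3 - 0.2778·V_1 = 0.0006098
Determinant D = (0.4157)(0.7324) - (-0.2778)(-0.2778) = 0.2273
V_1 = [(0.6667)(0.7324) - (-0.2778)(0.0006098)]/D = 2.149 V
V_3 = [(0.4157)(0.0006098) - (0.6667)(-0.2778)]/D = 0.8159 V
Power in each resistor, P = (ΔV)²/R:
  P_R1 = (5 - 2.149)²/7.5 = 1.084 W
  P_R2 = (2.149 - 0)²/220 = 0.02099 W
  P_R3 = (5 - 0.8159)²/8200 = 0.002135 W
  P_R4 = (0 - 0.8159)²/2.2 = 0.3026 W
  P_R5 = (2.149 - 0.8159)²/3.6 = 0.4938 W
P_total = P_R1 + P_R2 + P_R3 + P_R4 + P_R5 = 1.903 W

Final answer: 1.903 W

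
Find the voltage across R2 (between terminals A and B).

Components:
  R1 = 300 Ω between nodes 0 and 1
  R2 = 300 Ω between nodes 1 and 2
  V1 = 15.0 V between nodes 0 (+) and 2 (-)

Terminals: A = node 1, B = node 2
R1 and R2 are in series across V1 (node 0 → node 1 → node 2), and the output A–B is taken across R2, so this is a voltage divider.
Series current: I = V1/(R1 + R2) = 15/(300 + 300) = 15/600 = 0.025 A
V_R2 = I × R2 = V1 × R2/(R1 + R2) = 15 × 300/600 = 7.5 V

Final answer: 7.5 V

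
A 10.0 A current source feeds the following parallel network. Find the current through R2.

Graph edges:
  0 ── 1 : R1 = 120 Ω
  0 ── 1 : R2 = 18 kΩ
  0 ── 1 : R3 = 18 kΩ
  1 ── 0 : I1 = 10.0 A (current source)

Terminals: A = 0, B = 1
All resistors sit directly between nodes 0 and 1, so they are in parallel and share one voltage V; the full source current 10 A splits among them.
1/R_par = 1/120 + 1/18000 + 1/18000 = 0.008444 S  =>  R_par = 118.4 Ω
V = I × R_par = 10 × 118.4 = 1184 V
I_R2 = V/R2 = 1184/18000 = 0.06579 A

Final answer: 0.06579 A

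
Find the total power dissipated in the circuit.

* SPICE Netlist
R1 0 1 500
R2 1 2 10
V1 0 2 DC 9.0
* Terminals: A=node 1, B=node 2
Nodal analysis, taking node 2 as the 0 V reference.
Source V1 fixes V_0 = 9 V.
KCL at each unknown node (sum of currents leaving = 0; resistances in Ω):
  Node 1: (V_1 - 9)/500 + (V_1 - 0)/10 = 0
Collecting terms: 0.102 × V_1 = 0.018  =>  V_1 = 0.1765 V
Power in each resistor, P = (ΔV)²/R:
  P_R1 = (9 - 0.1765)²/500 = 0.1557 W
  P_R2 = (0.1765 - 0)²/10 = 0.003114 W
P_total = P_R1 + P_R2 = 0.1588 W

Final answer: 0.1588 W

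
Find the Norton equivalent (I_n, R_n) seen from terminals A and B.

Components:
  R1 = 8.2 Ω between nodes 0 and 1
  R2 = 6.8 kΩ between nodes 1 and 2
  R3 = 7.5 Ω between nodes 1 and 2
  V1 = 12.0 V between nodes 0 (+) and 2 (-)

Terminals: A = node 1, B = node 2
Find the Thévenin equivalent first; then I_n = V_th/R_th and R_n = R_th.
Step 1 — V_th is the open-circuit voltage V_A - V_B (nothing connected across the terminals).
Nodal analysis, taking node 2 as the 0 V reference.
Source V1 fixes V_0 = 12 V.
KCL at each unknown node (sum of currents leaving = 0; resistances in Ω):
  Node 1: (V_1 - 12)/8.2 + (V_1 - 0)/6800 + (V_1 - 0)/7.5 = 0
Collecting terms: 0.2554 × V_1 = 1.463  =>  V_1 = 5.729 V
V_th = V_1 - V_2 = 5.729 - 0 = 5.729 V
Step 2 — R_th: zero the source — replace V1 by a short circuit (node 2 merges into node 0) — and find the resistance seen between A (node 1) and B (node 0).
Reduce the network between node 1 (A) and node 0 (B) by series/parallel combination:
  Rp1 = R1 ‖ R2 ‖ R3 (parallel, all between nodes 0 and 1) = 1/(1/8.2 + 1/6800 + 1/7.5) = 3.915 Ω
R_th = 3.915 Ω
I_n = V_th/R_th = 5.729/3.915 = 1.463 A, and R_n = R_th = 3.915 Ω

Final answer: I_n = 1.463 A, R_n = 3.915 Ω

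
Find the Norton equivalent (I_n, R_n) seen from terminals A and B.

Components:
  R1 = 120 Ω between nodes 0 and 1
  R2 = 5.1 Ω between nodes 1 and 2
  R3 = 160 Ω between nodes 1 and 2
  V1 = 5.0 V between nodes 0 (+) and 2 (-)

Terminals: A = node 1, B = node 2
Find the Thévenin equivalent first; then I_n = V_th/R_th and R_n = R_th.
Step 1 — V_th is the open-circuit voltage V_A - V_B (nothing connected across the terminals).
Nodal analysis, taking node 2 as the 0 V reference.
Source V1 fixes V_0 = 5 V.
KCL at each unknown node (sum of currents leaving = 0; resistances in Ω):
  Node 1: (V_1 - 5)/120 + (V_1 - 0)/5.1 + (V_1 - 0)/160 = 0
Collecting terms: 0.2107 × V_1 = 0.04167  =>  V_1 = 0.1978 V
V_th = V_1 - V_2 = 0.1978 - 0 = 0.1978 V
Step 2 — R_th: zero the source — replace V1 by a short circuit (node 2 merges into node 0) — and find the resistance seen between A (node 1) and B (node 0).
Reduce the network between node 1 (A) and node 0 (B) by series/parallel combination:
  Rp1 = R1 ‖ R2 ‖ R3 (parallel, all between nodes 0 and 1) = 1/(1/120 + 1/5.1 + 1/160) = 4.747 Ω
R_th = 4.747 Ω
I_n = V_th/R_th = 0.1978/4.747 = 0.04167 A, and R_n = R_th = 4.747 Ω

Final answer: I_n = 0.04167 A, R_n = 4.747 Ω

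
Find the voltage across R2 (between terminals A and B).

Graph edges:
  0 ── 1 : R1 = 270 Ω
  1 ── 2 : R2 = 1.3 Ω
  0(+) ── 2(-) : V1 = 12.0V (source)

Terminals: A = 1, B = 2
R1 and R2 are in series across V1 (node 0 → node 1 → node 2), and the output A–B is taken across R2, so this is a voltage divider.
Series current: I = V1/(R1 + R2) = 12/(270 + 1.3) = 12/271.3 = 0.04423 A
V_R2 = I × R2 = V1 × R2/(R1 + R2) = 12 × 1.3/271.3 = 0.0575 V

Final answer: 0.0575 V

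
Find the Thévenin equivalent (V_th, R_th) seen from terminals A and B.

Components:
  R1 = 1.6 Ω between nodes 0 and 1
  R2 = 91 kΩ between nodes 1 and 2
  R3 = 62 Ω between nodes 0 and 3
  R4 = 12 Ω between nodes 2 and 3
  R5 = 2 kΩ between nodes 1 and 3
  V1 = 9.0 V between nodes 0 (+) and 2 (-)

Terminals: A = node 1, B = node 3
Step 1 — V_th is the open-circuit voltage V_A - V_B (nothing connected across the terminals).
Nodal analysis, taking node 2 as the 0 V reference.
Source V1 fixes V_0 = 9 V.
KCL at each unknown node (sum of currents leaving = 0; resistances in Ω):
  Node 1: (V_1 - 9)/1.6 + (V_1 - 0)/91000 + (V_1 - V_3)/2000 = 0
  Node 3: (V_3 - 9)/62 + (V_3 - 0)/12 + (V_3 - V_1)/2000 = 0
Collecting terms (coefficients in siemens):
  0.6255·V_1 - 0.0005·V_3 = 5.625
  0.09996·V_3 - 0.0005·V_1 = 0.1452
Determinant D = (0.6255)(0.09996) - (-0.0005)(-0.0005) = 0.06253
V_1 = [(5.625)(0.09996) - (-0.0005)(0.1452)]/D = 8.994 V
V_3 = [(0.6255)(0.1452) - (5.625)(-0.0005)]/D = 1.497 V
V_th = V_1 - V_3 = 8.994 - 1.497 = 7.497 V
Step 2 — R_th: zero the source — replace V1 by a short circuit (node 2 merges into node 0) — and find the resistance seen between A (node 1) and B (node 3).
Reduce the network between node 1 (A) and node 3 (B) by series/parallel combination:
  Rp1 = R1 ‖ R2 (parallel, both between nodes 0 and 1) = 1/(1/1.6 + 1/91000) = 1.6 Ω
  Rp2 = R3 ‖ R4 (parallel, both between nodes 0 and 3) = 1/(1/62 + 1/12) = 10.05 Ω
  Rs1 = Rp1 + Rp2 (series, joined only at node 0) = 1.6 + 10.05 = 11.65 Ω
  Rp3 = R5 ‖ Rs1 (parallel, both between nodes 1 and 3) = 1/(1/2000 + 1/11.65) = 11.59 Ω
R_th = 11.59 Ω

Final answer: V_th = 7.497 V, R_th = 11.59 Ω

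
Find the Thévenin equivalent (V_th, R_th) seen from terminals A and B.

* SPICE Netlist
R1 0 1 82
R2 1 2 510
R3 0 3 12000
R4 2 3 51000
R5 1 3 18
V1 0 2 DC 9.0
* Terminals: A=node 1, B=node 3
Step 1 — V_th is the open-circuit voltage V_A - V_B (nothing connected across the terminals).
Nodal analysis, taking node 2 as the 0 V reference.
Source V1 fixes V_0 = 9 V.
KCL at each unknown node (sum of currents leaving = 0; resistances in Ω):
  Node 1: (V_1 - 9)/82 + (V_1 - 0)/510 + (V_1 - V_3)/18 = 0
  Node 3: (V_3 - 9)/12000 + (V_3 - 0)/51000 + (V_3 - V_1)/18 = 0
Collecting terms (coefficients in siemens):
  0.06971·V_1 - 0.05556·V_3 = 0.1098
  0.05566·V_3 - 0.05556·V_1 = 0.00075
Determinant D = (0.06971)(0.05566) - (-0.05556)(-0.05556) = 0.0007936
V_1 = [(0.1098)(0.05566) - (-0.05556)(0.00075)]/D = 7.75 V
V_3 = [(0.06971)(0.00075) - (0.1098)(-0.05556)]/D = 7.749 V
V_th = V_1 - V_3 = 7.75 - 7.749 = 0.0008587 V
Step 2 — R_th: zero the source — replace V1 by a short circuit (node 2 merges into node 0) — and find the resistance seen between A (node 1) and B (node 3).
Reduce the network between node 1 (A) and node 3 (B) by series/parallel combination:
  Rp1 = R1 ‖ R2 (parallel, both between nodes 0 and 1) = 1/(1/82 + 1/510) = 70.64 Ω
  Rp2 = R3 ‖ R4 (parallel, both between nodes 0 and 3) = 1/(1/12000 + 1/51000) = 9714 Ω
  Rs1 = Rp1 + Rp2 (series, joined only at node 0) = 70.64 + 9714 = 9785 Ω
  Rp3 = R5 ‖ Rs1 (parallel, both between nodes 1 and 3) = 1/(1/18 + 1/9785) = 17.97 Ω
R_th = 17.97 Ω

Final answer: V_th = 0.0008587 V, R_th = 17.97 Ω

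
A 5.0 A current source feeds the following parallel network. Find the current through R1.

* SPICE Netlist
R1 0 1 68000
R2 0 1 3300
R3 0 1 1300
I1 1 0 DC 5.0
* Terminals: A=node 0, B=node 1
All resistors sit directly between nodes 0 and 1, so they are in parallel and share one voltage V; the full source current 5 A splits among them.
1/R_par = 1/68000 + 1/3300 + 1/1300 = 0.001087 S  =>  R_par = 920 Ω
V = I × R_par = 5 × 920 = 4600 V
I_R1 = V/R1 = 4600/68000 = 0.06765 A

Final answer: 0.06765 A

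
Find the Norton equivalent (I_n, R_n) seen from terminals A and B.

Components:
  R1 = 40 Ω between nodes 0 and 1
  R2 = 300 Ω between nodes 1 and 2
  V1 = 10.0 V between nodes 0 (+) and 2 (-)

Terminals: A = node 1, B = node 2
Find the Thévenin equivalent first; then I_n = V_th/R_th and R_n = R_th.
Step 1 — V_th is the open-circuit voltage V_A - V_B (nothing connected across the terminals).
Nodal analysis, taking node 2 as the 0 V reference.
Source V1 fixes V_0 = 10 V.
KCL at each unknown node (sum of currents leaving = 0; resistances in Ω):
  Node 1: (V_1 - 10)/40 + (V_1 - 0)/300 = 0
Collecting terms: 0.02833 × V_1 = 0.25  =>  V_1 = 8.824 V
V_th = V_1 - V_2 = 8.824 - 0 = 8.824 V
Step 2 — R_th: zero the source — replace V1 by a short circuit (node 2 merges into node 0) — and find the resistance seen between A (node 1) and B (node 0).
Reduce the network between node 1 (A) and node 0 (B) by series/parallel combination:
  Rp1 = R1 ‖ R2 (parallel, both between nodes 0 and 1) = 1/(1/40 + 1/300) = 35.29 Ω
R_th = 35.29 Ω
I_n = V_th/R_th = 8.824/35.29 = 0.25 A, and R_n = R_th = 35.29 Ω

Final answer: I_n = 0.25 A, R_n = 35.29 Ω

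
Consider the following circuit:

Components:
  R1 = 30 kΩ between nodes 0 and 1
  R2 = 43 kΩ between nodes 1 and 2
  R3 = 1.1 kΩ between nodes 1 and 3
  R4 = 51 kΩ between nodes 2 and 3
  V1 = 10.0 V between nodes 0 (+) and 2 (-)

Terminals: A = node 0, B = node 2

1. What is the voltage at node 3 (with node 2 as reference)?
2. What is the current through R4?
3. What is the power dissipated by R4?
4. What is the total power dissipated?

Nodal analysis, taking node 2 as the 0 V reference.
Source V1 fixes V_0 = 10 V.
KCL at each unknown node (sum of currents leaving = 0; resistances in Ω):
  Node 1: (V_1 - 10)/30000 + (V_1 - 0)/43000 + (V_1 - V_3)/1100 = 0
  Node 3: (V_3 - V_1)/1100 + (V_3 - 0)/51000 = 0
Collecting terms (coefficients in siemens):
  0.0009657·V_1 - 0.0009091·V_3 = 0.0003333
  0.0009287·V_3 - 0.0009091·V_1 = 0
Determinant D = (0.0009657)(0.0009287) - (-0.0009091)(-0.0009091) = 0.00000007038
V_1 = [(0.0003333)(0.0009287) - (-0.0009091)(0)]/D = 4.399 V
V_3 = [(0.0009657)(0) - (0.0003333)(-0.0009091)]/D = 4.306 V
Part 1:
  Read off the nodal solution: V_3 = 4.306 V
Part 2:
  I_R4 = (V_2 - V_3)/R4 = (0 - 4.306)/51000 = -0.00008442 A
  Magnitude: I_R4 = 0.00008442 A
Part 3:
  I_R4 = (V_2 - V_3)/R4 = (0 - 4.306)/51000 = -0.00008442 A
  P_R4 = I_R4² × R4 = (-0.00008442)² × 51000 = 0.0003635 W
Part 4:
  Power in each resistor, P = (ΔV)²/R:
    P_R1 = (10 - 4.399)²/30000 = 0.001046 W
    P_R2 = (4.399 - 0)²/43000 = 0.0004499 W
    P_R3 = (4.399 - 4.306)²/1100 = 0.00000784 W
    P_R4 = (0 - 4.306)²/51000 = 0.0003635 W
  P_total = P_R1 + P_R2 + P_R3 + P_R4 = 0.001867 W

Final answers:
1. V_3 = 4.306 V
2. I_R4 = 8.442e-05 A
3. P_R4 = 0.0003635 W
4. P_total = 0.001867 W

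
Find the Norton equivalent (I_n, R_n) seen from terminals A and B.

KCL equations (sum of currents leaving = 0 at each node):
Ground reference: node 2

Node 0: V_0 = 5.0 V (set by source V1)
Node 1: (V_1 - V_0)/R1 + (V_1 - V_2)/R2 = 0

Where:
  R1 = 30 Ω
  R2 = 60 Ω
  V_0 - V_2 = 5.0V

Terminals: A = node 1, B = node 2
Find the Thévenin equivalent first; then I_n = V_th/R_th and R_n = R_th.
Step 1 — V_th is the open-circuit voltage V_A - V_B (nothing connected across the terminals).
Nodal analysis, taking node 2 as the 0 V reference.
Source V1 fixes V_0 = 5 V.
KCL at each unknown node (sum of currents leaving = 0; resistances in Ω):
  Node 1: (V_1 - 5)/30 + (V_1 - 0)/60 = 0
Collecting terms: 0.05 × V_1 = 0.1667  =>  V_1 = 3.333 V
V_th = V_1 - V_2 = 3.333 - 0 = 3.333 V
Step 2 — R_th: zero the source — replace V1 by a short circuit (node 2 merges into node 0) — and find the resistance seen between A (node 1) and B (node 0).
Reduce the network between node 1 (A) and node 0 (B) by series/parallel combination:
  Rp1 = R1 ‖ R2 (parallel, both between nodes 0 and 1) = 1/(1/30 + 1/60) = 20 Ω
R_th = 20 Ω
I_n = V_th/R_th = 3.333/20 = 0.1667 A, and R_n = R_th = 20 Ω

Final answer: I_n = 0.1667 A, R_n = 20 Ω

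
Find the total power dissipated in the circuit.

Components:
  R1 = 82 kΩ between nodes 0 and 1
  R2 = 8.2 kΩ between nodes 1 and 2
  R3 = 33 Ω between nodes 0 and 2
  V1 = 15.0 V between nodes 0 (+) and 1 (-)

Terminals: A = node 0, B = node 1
Nodal analysis, taking node 1 as the 0 V reference.
Source V1 fixes V_0 = 15 V.
KCL at each unknown node (sum of currents leaving = 0; resistances in Ω):
  Node 2: (V_2 - 0)/8200 + (V_2 - 15)/33 = 0
Collecting terms: 0.03042 × V_2 = 0.4545  =>  V_2 = 14.94 V
Power in each resistor, P = (ΔV)²/R:
  P_R1 = (15 - 0)²/82000 = 0.002744 W
  P_R2 = (0 - 14.94)²/8200 = 0.02722 W
  P_R3 = (15 - 14.94)²/33 = 0.0001095 W
P_total = P_R1 + P_R2 + P_R3 = 0.03007 W

Final answer: 0.03007 W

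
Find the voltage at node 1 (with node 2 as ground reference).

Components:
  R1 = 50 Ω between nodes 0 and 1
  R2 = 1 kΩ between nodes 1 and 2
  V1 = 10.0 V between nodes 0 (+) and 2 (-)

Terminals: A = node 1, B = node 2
Nodal analysis, taking node 2 as the 0 V reference.
Source V1 fixes V_0 = 10 V.
KCL at each unknown node (sum of currents leaving = 0; resistances in Ω):
  Node 1: (V_1 - 10)/50 + (V_1 - 0)/1000 = 0
Collecting terms: 0.021 × V_1 = 0.2  =>  V_1 = 9.524 V
The requested potential is V_1 = 9.524 V.

Final answer: V_1 = 9.524 V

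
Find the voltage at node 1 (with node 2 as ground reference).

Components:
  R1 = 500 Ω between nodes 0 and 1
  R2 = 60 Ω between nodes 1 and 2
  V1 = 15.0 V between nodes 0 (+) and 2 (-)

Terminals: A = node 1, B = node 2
Nodal analysis, taking node 2 as the 0 V reference.
Source V1 fixes V_0 = 15 V.
KCL at each unknown node (sum of currents leaving = 0; resistances in Ω):
  Node 1: (V_1 - 15)/500 + (V_1 - 0)/60 = 0
Collecting terms: 0.01867 × V_1 = 0.03  =>  V_1 = 1.607 V
The requested potential is V_1 = 1.607 V.

Final answer: V_1 = 1.607 V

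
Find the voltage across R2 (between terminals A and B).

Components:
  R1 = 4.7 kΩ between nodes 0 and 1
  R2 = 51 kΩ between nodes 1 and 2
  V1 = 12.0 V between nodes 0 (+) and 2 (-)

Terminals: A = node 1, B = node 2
R1 and R2 are in series across V1 (node 0 → node 1 → node 2), and the output A–B is taken across R2, so this is a voltage divider.
Series current: I = V1/(R1 + R2) = 12/(4700 + 51000) = 12/55700 = 0.0002154 A
V_R2 = I × R2 = V1 × R2/(R1 + R2) = 12 × 51000/55700 = 10.99 V

Final answer: 10.99 V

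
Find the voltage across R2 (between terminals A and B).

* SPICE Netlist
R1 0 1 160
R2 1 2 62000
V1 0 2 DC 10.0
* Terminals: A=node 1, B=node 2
R1 and R2 are in series across V1 (node 0 → node 1 → node 2), and the output A–B is taken across R2, so this is a voltage divider.
Series current: I = V1/(R1 + R2) = 10/(160 + 62000) = 10/62160 = 0.0001609 A
V_R2 = I × R2 = V1 × R2/(R1 + R2) = 10 × 62000/62160 = 9.974 V

Final answer: 9.974 V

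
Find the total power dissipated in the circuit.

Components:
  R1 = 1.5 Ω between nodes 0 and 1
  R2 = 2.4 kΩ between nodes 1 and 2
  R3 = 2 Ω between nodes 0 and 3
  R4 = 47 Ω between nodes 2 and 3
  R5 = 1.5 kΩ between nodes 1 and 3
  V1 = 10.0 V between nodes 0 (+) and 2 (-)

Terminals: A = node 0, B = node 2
Nodal analysis, taking node 2 as the 0 V reference.
Source V1 fixes V_0 = 10 V.
KCL at each unknown node (sum of currents leaving = 0; resistances in Ω):
  Node 1: (V_1 - 10)/1.5 + (V_1 - 0)/2400 + (V_1 - V_3)/1500 = 0
  Node 3: (V_3 - 10)/2 + (V_3 - 0)/47 + (V_3 - V_1)/1500 = 0
Collecting terms (coefficients in siemens):
  0.6677·V_1 - 0.0006667·V_3 = 6.667
  0.5219·V_3 - 0.0006667·V_1 = 5
Determinant D = (0.6677)(0.5219) - (-0.0006667)(-0.0006667) = 0.3485
V_1 = [(6.667)(0.5219) - (-0.0006667)(5)]/D = 9.993 V
V_3 = [(0.6677)(5) - (6.667)(-0.0006667)]/D = 9.592 V
Power in each resistor, P = (ΔV)²/R:
  P_R1 = (10 - 9.993)²/1.5 = 0.00002945 W
  P_R2 = (9.993 - 0)²/2400 = 0.04161 W
  P_R3 = (10 - 9.592)²/2 = 0.08309 W
  P_R4 = (0 - 9.592)²/47 = 1.958 W
  P_R5 = (9.993 - 9.592)²/1500 = 0.0001072 W
P_total = P_R1 + P_R2 + P_R3 + P_R4 + P_R5 = 2.083 W

Final answer: 2.083 W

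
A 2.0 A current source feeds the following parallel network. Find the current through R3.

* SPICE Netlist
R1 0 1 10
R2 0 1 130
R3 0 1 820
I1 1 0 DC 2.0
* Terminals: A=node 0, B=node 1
All resistors sit directly between nodes 0 and 1, so they are in parallel and share one voltage V; the full source current 2 A splits among them.
1/R_par = 1/10 + 1/130 + 1/820 = 0.1089 S  =>  R_par = 9.182 Ω
V = I × R_par = 2 × 9.182 = 18.36 V
I_R3 = V/R3 = 18.36/820 = 0.02239 A

Final answer: 0.02239 A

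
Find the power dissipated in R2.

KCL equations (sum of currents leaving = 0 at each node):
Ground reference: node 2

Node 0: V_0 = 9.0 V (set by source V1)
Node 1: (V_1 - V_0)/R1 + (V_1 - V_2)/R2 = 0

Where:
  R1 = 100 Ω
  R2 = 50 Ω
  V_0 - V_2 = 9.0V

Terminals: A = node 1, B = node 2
Nodal analysis, taking node 2 as the 0 V reference.
Source V1 fixes V_0 = 9 V.
KCL at each unknown node (sum of currents leaving = 0; resistances in Ω):
  Node 1: (V_1 - 9)/100 + (V_1 - 0)/50 = 0
Collecting terms: 0.03 × V_1 = 0.09  =>  V_1 = 3 V
I_R2 = (V_1 - V_2)/R2 = (3 - 0)/50 = 0.06 A
P_R2 = I_R2² × R2 = (0.06)² × 50 = 0.18 W

Final answer: 0.18 W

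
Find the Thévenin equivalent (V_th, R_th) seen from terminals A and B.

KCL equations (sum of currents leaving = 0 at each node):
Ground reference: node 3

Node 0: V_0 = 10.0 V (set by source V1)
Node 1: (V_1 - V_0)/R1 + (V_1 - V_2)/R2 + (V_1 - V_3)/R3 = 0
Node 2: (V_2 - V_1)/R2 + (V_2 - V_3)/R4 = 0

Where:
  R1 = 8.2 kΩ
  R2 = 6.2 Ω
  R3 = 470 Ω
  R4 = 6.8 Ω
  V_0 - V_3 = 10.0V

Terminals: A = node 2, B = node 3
Step 1 — V_th is the open-circuit voltage V_A - V_B (nothing connected across the terminals).
Nodal analysis, taking node 3 as the 0 V reference.
Source V1 fixes V_0 = 10 V.
KCL at each unknown node (sum of currents leaving = 0; resistances in Ω):
  Node 1: (V_1 - 10)/8200 + (V_1 - V_2)/6.2 + (V_1 - 0)/470 = 0
  Node 2: (V_2 - V_1)/6.2 + (V_2 - 0)/6.8 = 0
Collecting terms (coefficients in siemens):
  0.1635·V_1 - 0.1613·V_2 = 0.00122
  0.3083·V_2 - 0.1613·V_1 = 0
Determinant D = (0.1635)(0.3083) - (-0.1613)(-0.1613) = 0.02441
V_1 = [(0.00122)(0.3083) - (-0.1613)(0)]/D = 0.0154 V
V_2 = [(0.1635)(0) - (0.00122)(-0.1613)]/D = 0.008057 V
V_th = V_2 - V_3 = 0.008057 - 0 = 0.008057 V
Step 2 — R_th: zero the source — replace V1 by a short circuit (node 3 merges into node 0) — and find the resistance seen between A (node 2) and B (node 0).
Reduce the network between node 2 (A) and node 0 (B) by series/parallel combination:
  Rp1 = R1 ‖ R3 (parallel, both between nodes 0 and 1) = 1/(1/8200 + 1/470) = 444.5 Ω
  Rs1 = R2 + Rp1 (series, joined only at node 1) = 6.2 + 444.5 = 450.7 Ω
  Rp2 = R4 ‖ Rs1 (parallel, both between nodes 0 and 2) = 1/(1/6.8 + 1/450.7) = 6.699 Ω
R_th = 6.699 Ω

Final answer: V_th = 0.008057 V, R_th = 6.699 Ω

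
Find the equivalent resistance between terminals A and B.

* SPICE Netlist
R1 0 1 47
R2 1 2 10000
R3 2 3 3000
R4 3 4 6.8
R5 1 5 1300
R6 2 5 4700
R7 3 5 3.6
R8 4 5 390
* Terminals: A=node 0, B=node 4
The network is not a plain series/parallel combination. Inject a 1 A test current into terminal A (node 0) and return it from terminal B (node 4); then R_eq = V_A / (1 A).
Nodal analysis, taking node 4 as the 0 V reference.
Current source I_test pushes 1 A into node 0 and draws it out of node 4.
KCL at each unknown node (sum of currents leaving = 0; resistances in Ω):
  Node 0: (V_0 - V_1)/47 - 1 = 0
  Node 1: (V_1 - V_0)/47 + (V_1 - V_2)/10000 + (V_1 - V_5)/1300 = 0
  Node 2: (V_2 - V_1)/10000 + (V_2 - V_3)/3000 + (V_2 - V_5)/4700 = 0
  Node 3: (V_3 - V_2)/3000 + (V_3 - 0)/6.8 + (V_3 - V_5)/3.6 = 0
  Node 5: (V_5 - V_1)/1300 + (V_5 - V_2)/4700 + (V_5 - V_3)/3.6 + (V_5 - 0)/390 = 0
Collecting terms (coefficients in siemens):
  0.02128·V_0 - 0.02128·V_1 = 1
  0.02215·V_1 - 0.02128·V_0 - 0.0001·V_2 - 0.0007692·V_5 = 0
  0.0006461·V_2 - 0.0001·V_1 - 0.0003333·V_3 - 0.0002128·V_5 = 0
  0.4252·V_3 - 0.0003333·V_2 - 0.2778·V_5 = 0
  0.2813·V_5 - 0.0007692·V_1 - 0.0002128·V_2 - 0.2778·V_3 = 0
Solving these 5 simultaneous equations (Gaussian elimination) gives:
  V_0 = 1228 V, V_1 = 1181 V, V_2 = 189.5 V, V_3 = 6.627 V
  V_5 = 9.916 V
R_eq = V_0 / 1 A = 1228 Ω = 1.228 kΩ

Final answer: 1.228 kΩ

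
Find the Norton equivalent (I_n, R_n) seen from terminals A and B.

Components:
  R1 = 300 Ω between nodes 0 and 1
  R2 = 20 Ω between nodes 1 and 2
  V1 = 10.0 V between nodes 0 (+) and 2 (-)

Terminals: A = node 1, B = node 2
Find the Thévenin equivalent first; then I_n = V_th/R_th and R_n = R_th.
Step 1 — V_th is the open-circuit voltage V_A - V_B (nothing connected across the terminals).
Nodal analysis, taking node 2 as the 0 V reference.
Source V1 fixes V_0 = 10 V.
KCL at each unknown node (sum of currents leaving = 0; resistances in Ω):
  Node 1: (V_1 - 10)/300 + (V_1 - 0)/20 = 0
Collecting terms: 0.05333 × V_1 = 0.03333  =>  V_1 = 0.625 V
V_th = V_1 - V_2 = 0.625 - 0 = 0.625 V
Step 2 — R_th: zero the source — replace V1 by a short circuit (node 2 merges into node 0) — and find the resistance seen between A (node 1) and B (node 0).
Reduce the network between node 1 (A) and node 0 (B) by series/parallel combination:
  Rp1 = R1 ‖ R2 (parallel, both between nodes 0 and 1) = 1/(1/300 + 1/20) = 18.75 Ω
R_th = 18.75 Ω
I_n = V_th/R_th = 0.625/18.75 = 0.03333 A, and R_n = R_th = 18.75 Ω

Final answer: I_n = 0.03333 A, R_n = 18.75 Ω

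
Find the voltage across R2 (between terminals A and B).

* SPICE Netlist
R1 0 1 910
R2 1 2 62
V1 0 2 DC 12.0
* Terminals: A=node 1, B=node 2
R1 and R2 are in series across V1 (node 0 → node 1 → node 2), and the output A–B is taken across R2, so this is a voltage divider.
Series current: I = V1/(R1 + R2) = 12/(910 + 62) = 12/972 = 0.01235 A
V_R2 = I × R2 = V1 × R2/(R1 + R2) = 12 × 62/972 = 0.7654 V

Final answer: 0.7654 V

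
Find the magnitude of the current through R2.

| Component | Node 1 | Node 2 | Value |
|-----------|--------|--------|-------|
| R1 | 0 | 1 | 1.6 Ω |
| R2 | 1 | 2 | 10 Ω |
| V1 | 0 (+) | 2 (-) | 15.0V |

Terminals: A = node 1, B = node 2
Nodal analysis, taking node 2 as the 0 V reference.
Source V1 fixes V_0 = 15 V.
KCL at each unknown node (sum of currents leaving = 0; resistances in Ω):
  Node 1: (V_1 - 15)/1.6 + (V_1 - 0)/10 = 0
Collecting terms: 0.725 × V_1 = 9.375  =>  V_1 = 12.93 V
I_R2 = (V_1 - V_2)/R2 = (12.93 - 0)/10 = 1.293 A
|I_R2| = 1.293 A

Final answer: |I_R2| = 1.293 A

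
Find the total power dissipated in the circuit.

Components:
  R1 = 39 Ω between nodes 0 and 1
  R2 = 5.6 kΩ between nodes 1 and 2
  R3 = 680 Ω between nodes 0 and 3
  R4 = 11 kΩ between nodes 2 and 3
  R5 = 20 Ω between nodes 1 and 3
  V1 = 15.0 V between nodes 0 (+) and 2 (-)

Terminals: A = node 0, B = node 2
Nodal analysis, taking node 2 as the 0 V reference.
Source V1 fixes V_0 = 15 V.
KCL at each unknown node (sum of currents leaving = 0; resistances in Ω):
  Node 1: (V_1 - 15)/39 + (V_1 - 0)/5600 + (V_1 - V_3)/20 = 0
  Node 3: (V_3 - 15)/680 + (V_3 - 0)/11000 + (V_3 - V_1)/20 = 0
Collecting terms (coefficients in siemens):
  0.07582·V_1 - 0.05·V_3 = 0.3846
  0.05156·V_3 - 0.05·V_1 = 0.02206
Determinant D = (0.07582)(0.05156) - (-0.05)(-0.05) = 0.001409
V_1 = [(0.3846)(0.05156) - (-0.05)(0.02206)]/D = 14.85 V
V_3 = [(0.07582)(0.02206) - (0.3846)(-0.05)]/D = 14.83 V
Power in each resistor, P = (ΔV)²/R:
  P_R1 = (15 - 14.85)²/39 = 0.0005494 W
  P_R2 = (14.85 - 0)²/5600 = 0.0394 W
  P_R3 = (15 - 14.83)²/680 = 0.0000417 W
  P_R4 = (0 - 14.83)²/11000 = 0.02 W
  P_R5 = (14.85 - 14.83)²/20 = 0.00002423 W
P_total = P_R1 + P_R2 + P_R3 + P_R4 + P_R5 = 0.06001 W

Final answer: 0.06001 W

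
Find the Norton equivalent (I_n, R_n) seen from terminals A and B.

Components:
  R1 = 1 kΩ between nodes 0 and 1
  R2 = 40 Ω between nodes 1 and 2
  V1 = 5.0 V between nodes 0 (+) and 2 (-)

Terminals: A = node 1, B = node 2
Find the Thévenin equivalent first; then I_n = V_th/R_th and R_n = R_th.
Step 1 — V_th is the open-circuit voltage V_A - V_B (nothing connected across the terminals).
Nodal analysis, taking node 2 as the 0 V reference.
Source V1 fixes V_0 = 5 V.
KCL at each unknown node (sum of currents leaving = 0; resistances in Ω):
  Node 1: (V_1 - 5)/1000 + (V_1 - 0)/40 = 0
Collecting terms: 0.026 × V_1 = 0.005  =>  V_1 = 0.1923 V
V_th = V_1 - V_2 = 0.1923 - 0 = 0.1923 V
Step 2 — R_th: zero the source — replace V1 by a short circuit (node 2 merges into node 0) — and find the resistance seen between A (node 1) and B (node 0).
Reduce the network between node 1 (A) and node 0 (B) by series/parallel combination:
  Rp1 = R1 ‖ R2 (parallel, both between nodes 0 and 1) = 1/(1/1000 + 1/40) = 38.46 Ω
R_th = 38.46 Ω
I_n = V_th/R_th = 0.1923/38.46 = 0.005 A, and R_n = R_th = 38.46 Ω

Final answer: I_n = 0.005 A, R_n = 38.46 Ω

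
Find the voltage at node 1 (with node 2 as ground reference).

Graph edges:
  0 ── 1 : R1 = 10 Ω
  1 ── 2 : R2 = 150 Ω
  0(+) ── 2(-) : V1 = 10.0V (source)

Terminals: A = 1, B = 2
Nodal analysis, taking node 2 as the 0 V reference.
Source V1 fixes V_0 = 10 V.
KCL at each unknown node (sum of currents leaving = 0; resistances in Ω):
  Node 1: (V_1 - 10)/10 + (V_1 - 0)/150 = 0
Collecting terms: 0.1067 × V_1 = 1  =>  V_1 = 9.375 V
The requested potential is V_1 = 9.375 V.

Final answer: V_1 = 9.375 V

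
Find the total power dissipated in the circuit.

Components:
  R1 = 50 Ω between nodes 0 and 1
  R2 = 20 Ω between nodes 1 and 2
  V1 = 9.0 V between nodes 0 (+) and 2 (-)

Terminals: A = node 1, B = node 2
Nodal analysis, taking node 2 as the 0 V reference.
Source V1 fixes V_0 = 9 V.
KCL at each unknown node (sum of currents leaving = 0; resistances in Ω):
  Node 1: (V_1 - 9)/50 + (V_1 - 0)/20 = 0
Collecting terms: 0.07 × V_1 = 0.18  =>  V_1 = 2.571 V
Power in each resistor, P = (ΔV)²/R:
  P_R1 = (9 - 2.571)²/50 = 0.8265 W
  P_R2 = (2.571 - 0)²/20 = 0.3306 W
P_total = P_R1 + P_R2 = 1.157 W

Final answer: 1.157 W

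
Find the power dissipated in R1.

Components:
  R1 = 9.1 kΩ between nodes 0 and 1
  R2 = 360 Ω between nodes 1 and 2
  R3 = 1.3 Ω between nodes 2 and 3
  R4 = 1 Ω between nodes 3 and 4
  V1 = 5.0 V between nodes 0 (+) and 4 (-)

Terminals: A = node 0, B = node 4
Nodal analysis, taking node 4 as the 0 V reference.
Source V1 fixes V_0 = 5 V.
KCL at each unknown node (sum of currents leaving = 0; resistances in Ω):
  Node 1: (V_1 - 5)/9100 + (V_1 - V_2)/360 = 0
  Node 2: (V_2 - V_1)/360 + (V_2 - V_3)/1.3 = 0
  Node 3: (V_3 - V_2)/1.3 + (V_3 - 0)/1 = 0
Collecting terms (coefficients in siemens):
  0.002888·V_1 - 0.002778·V_2 = 0.0005495
  0.772·V_2 - 0.002778·V_1 - 0.7692·V_3 = 0
  1.769·V_3 - 0.7692·V_2 = 0
Solving these 3 simultaneous equations (Gaussian elimination) gives:
  V_1 = 0.1914 V, V_2 = 0.001215 V, V_3 = 0.0005284 V
I_R1 = (V_0 - V_1)/R1 = (5 - 0.1914)/9100 = 0.0005284 A
P_R1 = I_R1² × R1 = (0.0005284)² × 9100 = 0.002541 W

Final answer: 0.002541 W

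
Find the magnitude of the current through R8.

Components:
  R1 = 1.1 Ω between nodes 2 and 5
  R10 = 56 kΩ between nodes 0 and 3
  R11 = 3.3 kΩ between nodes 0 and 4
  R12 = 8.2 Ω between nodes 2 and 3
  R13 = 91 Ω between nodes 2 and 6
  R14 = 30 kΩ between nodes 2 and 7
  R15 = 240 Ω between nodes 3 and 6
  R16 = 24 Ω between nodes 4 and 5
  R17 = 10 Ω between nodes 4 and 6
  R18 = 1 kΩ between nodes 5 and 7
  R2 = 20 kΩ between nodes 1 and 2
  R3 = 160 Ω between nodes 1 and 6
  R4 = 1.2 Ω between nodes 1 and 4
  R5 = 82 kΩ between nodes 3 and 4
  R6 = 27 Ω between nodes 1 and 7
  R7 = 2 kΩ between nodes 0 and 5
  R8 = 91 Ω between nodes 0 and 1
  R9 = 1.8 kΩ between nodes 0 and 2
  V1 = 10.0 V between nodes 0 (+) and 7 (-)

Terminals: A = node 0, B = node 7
Nodal analysis, taking node 7 as the 0 V reference.
Source V1 fixes V_0 = 10 V.
KCL at each unknown node (sum of currents leaving = 0; resistances in Ω):
  Node 1: (V_1 - V_2)/20000 + (V_1 - V_6)/160 + (V_1 - V_4)/1.2 + (V_1 - 0)/27 + (V_1 - 10)/91 = 0
  Node 2: (V_2 - V_5)/1.1 + (V_2 - V_1)/20000 + (V_2 - 10)/1800 + (V_2 - V_3)/8.2 + (V_2 - V_6)/91 + (V_2 - 0)/30000 = 0
  Node 3: (V_3 - V_4)/82000 + (V_3 - 10)/56000 + (V_3 - V_2)/8.2 + (V_3 - V_6)/240 = 0
  Node 4: (V_4 - V_1)/1.2 + (V_4 - V_3)/82000 + (V_4 - 10)/3300 + (V_4 - V_5)/24 + (V_4 - V_6)/10 = 0
  Node 5: (V_5 - V_2)/1.1 + (V_5 - 10)/2000 + (V_5 - V_4)/24 + (V_5 - 0)/1000 = 0
  Node 6: (V_6 - V_1)/160 + (V_6 - V_2)/91 + (V_6 - V_3)/240 + (V_6 - V_4)/10 = 0
Collecting terms (coefficients in siemens):
  0.8877·V_1 - 0.00005·V_2 - 0.8333·V_4 - 0.00625·V_6 = 0.1099
  1.043·V_2 - 0.00005·V_1 - 0.122·V_3 - 0.9091·V_5 - 0.01099·V_6 = 0.005556
  0.1261·V_3 - 0.122·V_2 - 0.0000122·V_4 - 0.004167·V_6 = 0.0001786
  0.9753·V_4 - 0.8333·V_1 - 0.0000122·V_3 - 0.04167·V_5 - 0.1·V_6 = 0.00303
  0.9523·V_5 - 0.9091·V_2 - 0.04167·V_4 = 0.005
  0.1214·V_6 - 0.00625·V_1 - 0.01099·V_2 - 0.004167·V_3 - 0.1·V_4 = 0
Solving these 6 simultaneous equations (Gaussian elimination) gives:
  V_1 = 2.447 V, V_2 = 2.556 V, V_3 = 2.554 V, V_4 = 2.456 V
  V_5 = 2.553 V, V_6 = 2.468 V
I_R8 = (V_0 - V_1)/R8 = (10 - 2.447)/91 = 0.083 A
|I_R8| = 0.083 A

Final answer: |I_R8| = 0.083 A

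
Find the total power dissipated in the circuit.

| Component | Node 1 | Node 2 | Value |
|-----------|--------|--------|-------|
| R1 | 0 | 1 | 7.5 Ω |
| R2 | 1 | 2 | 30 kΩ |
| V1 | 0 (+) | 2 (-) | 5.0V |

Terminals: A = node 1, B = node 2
Nodal analysis, taking node 2 as the 0 V reference.
Source V1 fixes V_0 = 5 V.
KCL at each unknown node (sum of currents leaving = 0; resistances in Ω):
  Node 1: (V_1 - 5)/7.5 + (V_1 - 0)/30000 = 0
Collecting terms: 0.1334 × V_1 = 0.6667  =>  V_1 = 4.999 V
Power in each resistor, P = (ΔV)²/R:
  P_R1 = (5 - 4.999)²/7.5 = 0.0000002082 W
  P_R2 = (4.999 - 0)²/30000 = 0.0008329 W
P_total = P_R1 + P_R2 = 0.0008331 W

Final answer: 0.0008331 W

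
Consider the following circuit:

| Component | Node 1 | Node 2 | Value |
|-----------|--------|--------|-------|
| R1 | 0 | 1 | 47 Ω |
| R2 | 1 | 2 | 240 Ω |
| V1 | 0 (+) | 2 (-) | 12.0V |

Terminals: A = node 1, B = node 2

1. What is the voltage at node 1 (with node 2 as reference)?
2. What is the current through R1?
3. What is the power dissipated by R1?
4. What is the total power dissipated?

Nodal analysis, taking node 2 as the 0 V reference.
Source V1 fixes V_0 = 12 V.
KCL at each unknown node (sum of currents leaving = 0; resistances in Ω):
  Node 1: (V_1 - 12)/47 + (V_1 - 0)/240 = 0
Collecting terms: 0.02544 × V_1 = 0.2553  =>  V_1 = 10.03 V
Part 1:
  Read off the nodal solution: V_1 = 10.03 V
Part 2:
  I_R1 = (V_0 - V_1)/R1 = (12 - 10.03)/47 = 0.04181 A
  Magnitude: I_R1 = 0.04181 A
Part 3:
  I_R1 = (V_0 - V_1)/R1 = (12 - 10.03)/47 = 0.04181 A
  P_R1 = I_R1² × R1 = (0.04181)² × 47 = 0.08217 W
Part 4:
  Power in each resistor, P = (ΔV)²/R:
    P_R1 = (12 - 10.03)²/47 = 0.08217 W
    P_R2 = (10.03 - 0)²/240 = 0.4196 W
  P_total = P_R1 + P_R2 = 0.5017 W

Final answers:
1. V_1 = 10.03 V
2. I_R1 = 0.04181 A
3. P_R1 = 0.08217 W
4. P_total = 0.5017 W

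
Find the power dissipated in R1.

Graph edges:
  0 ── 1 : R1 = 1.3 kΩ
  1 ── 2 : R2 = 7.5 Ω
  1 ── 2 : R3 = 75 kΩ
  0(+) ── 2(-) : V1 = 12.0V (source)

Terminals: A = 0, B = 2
Nodal analysis, taking node 2 as the 0 V reference.
Source V1 fixes V_0 = 12 V.
KCL at each unknown node (sum of currents leaving = 0; resistances in Ω):
  Node 1: (V_1 - 12)/1300 + (V_1 - 0)/7.5 + (V_1 - 0)/75000 = 0
Collecting terms: 0.1341 × V_1 = 0.009231  =>  V_1 = 0.06883 V
I_R1 = (V_0 - V_1)/R1 = (12 - 0.06883)/1300 = 0.009178 A
P_R1 = I_R1² × R1 = (0.009178)² × 1300 = 0.1095 W

Final answer: 0.1095 W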